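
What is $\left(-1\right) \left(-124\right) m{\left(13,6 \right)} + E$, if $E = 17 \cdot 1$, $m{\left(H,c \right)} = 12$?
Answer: $1505$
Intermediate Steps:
$E = 17$
$\left(-1\right) \left(-124\right) m{\left(13,6 \right)} + E = \left(-1\right) \left(-124\right) 12 + 17 = 124 \cdot 12 + 17 = 1488 + 17 = 1505$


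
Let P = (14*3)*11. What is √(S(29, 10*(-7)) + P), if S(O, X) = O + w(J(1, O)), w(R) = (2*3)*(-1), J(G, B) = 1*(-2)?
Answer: √485 ≈ 22.023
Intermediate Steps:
J(G, B) = -2
P = 462 (P = 42*11 = 462)
w(R) = -6 (w(R) = 6*(-1) = -6)
S(O, X) = -6 + O (S(O, X) = O - 6 = -6 + O)
√(S(29, 10*(-7)) + P) = √((-6 + 29) + 462) = √(23 + 462) = √485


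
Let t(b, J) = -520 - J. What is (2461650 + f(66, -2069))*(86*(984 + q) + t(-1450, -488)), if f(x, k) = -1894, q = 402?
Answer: 293114363984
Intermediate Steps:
(2461650 + f(66, -2069))*(86*(984 + q) + t(-1450, -488)) = (2461650 - 1894)*(86*(984 + 402) + (-520 - 1*(-488))) = 2459756*(86*1386 + (-520 + 488)) = 2459756*(119196 - 32) = 2459756*119164 = 293114363984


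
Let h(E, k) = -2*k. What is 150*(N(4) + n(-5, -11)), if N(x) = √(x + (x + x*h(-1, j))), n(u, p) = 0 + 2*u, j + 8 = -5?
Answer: -1500 + 600*√7 ≈ 87.451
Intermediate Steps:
j = -13 (j = -8 - 5 = -13)
n(u, p) = 2*u
N(x) = 2*√7*√x (N(x) = √(x + (x + x*(-2*(-13)))) = √(x + (x + x*26)) = √(x + (x + 26*x)) = √(x + 27*x) = √(28*x) = 2*√7*√x)
150*(N(4) + n(-5, -11)) = 150*(2*√7*√4 + 2*(-5)) = 150*(2*√7*2 - 10) = 150*(4*√7 - 10) = 150*(-10 + 4*√7) = -1500 + 600*√7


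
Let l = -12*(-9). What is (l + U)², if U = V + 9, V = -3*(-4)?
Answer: 16641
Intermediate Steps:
l = 108
V = 12
U = 21 (U = 12 + 9 = 21)
(l + U)² = (108 + 21)² = 129² = 16641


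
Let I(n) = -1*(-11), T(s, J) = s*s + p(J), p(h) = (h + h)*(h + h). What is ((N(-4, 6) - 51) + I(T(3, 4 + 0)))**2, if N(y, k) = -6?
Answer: 2116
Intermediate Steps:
p(h) = 4*h**2 (p(h) = (2*h)*(2*h) = 4*h**2)
T(s, J) = s**2 + 4*J**2 (T(s, J) = s*s + 4*J**2 = s**2 + 4*J**2)
I(n) = 11
((N(-4, 6) - 51) + I(T(3, 4 + 0)))**2 = ((-6 - 51) + 11)**2 = (-57 + 11)**2 = (-46)**2 = 2116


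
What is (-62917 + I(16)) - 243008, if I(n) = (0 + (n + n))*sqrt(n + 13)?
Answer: -305925 + 32*sqrt(29) ≈ -3.0575e+5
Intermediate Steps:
I(n) = 2*n*sqrt(13 + n) (I(n) = (0 + 2*n)*sqrt(13 + n) = (2*n)*sqrt(13 + n) = 2*n*sqrt(13 + n))
(-62917 + I(16)) - 243008 = (-62917 + 2*16*sqrt(13 + 16)) - 243008 = (-62917 + 2*16*sqrt(29)) - 243008 = (-62917 + 32*sqrt(29)) - 243008 = -305925 + 32*sqrt(29)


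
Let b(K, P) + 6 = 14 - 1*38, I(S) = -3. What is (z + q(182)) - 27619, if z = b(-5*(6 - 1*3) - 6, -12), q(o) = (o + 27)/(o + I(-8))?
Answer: -4948962/179 ≈ -27648.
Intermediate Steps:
q(o) = (27 + o)/(-3 + o) (q(o) = (o + 27)/(o - 3) = (27 + o)/(-3 + o))
b(K, P) = -30 (b(K, P) = -6 + (14 - 1*38) = -6 + (14 - 38) = -6 - 24 = -30)
z = -30
(z + q(182)) - 27619 = (-30 + (27 + 182)/(-3 + 182)) - 27619 = (-30 + 209/179) - 27619 = -5161/179 - 27619 = -4948962/179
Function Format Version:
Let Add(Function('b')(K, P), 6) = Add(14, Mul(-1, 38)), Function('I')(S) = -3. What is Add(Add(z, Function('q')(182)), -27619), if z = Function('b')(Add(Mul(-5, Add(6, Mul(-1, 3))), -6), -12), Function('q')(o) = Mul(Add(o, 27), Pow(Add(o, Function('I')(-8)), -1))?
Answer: Rational(-4948962, 179) ≈ -27648.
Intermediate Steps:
Function('q')(o) = Mul(Pow(Add(-3, o), -1), Add(27, o)) (Function('q')(o) = Mul(Add(o, 27), Pow(Add(o, -3), -1)) = Mul(Add(27, o), Pow(Add(-3, o), -1)) = Mul(Pow(Add(-3, o), -1), Add(27, o)))
Function('b')(K, P) = -30 (Function('b')(K, P) = Add(-6, Add(14, Mul(-1, 38))) = Add(-6, Add(14, -38)) = Add(-6, -24) = -30)
z = -30
Add(Add(z, Function('q')(182)), -27619) = Add(Add(-30, Mul(Pow(Add(-3, 182), -1), Add(27, 182))), -27619) = Add(Add(-30, Mul(Pow(179, -1), 209)), -27619) = Add(Add(-30, Mul(Rational(1, 179), 209)), -27619) = Add(Add(-30, Rational(209, 179)), -27619) = Add(Rational(-5161, 179), -27619) = Rational(-4948962, 179)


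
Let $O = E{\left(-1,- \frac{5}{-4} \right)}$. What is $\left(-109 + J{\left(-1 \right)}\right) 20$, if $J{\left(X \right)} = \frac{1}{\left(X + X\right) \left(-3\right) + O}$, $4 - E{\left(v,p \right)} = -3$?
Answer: $- \frac{28320}{13} \approx -2178.5$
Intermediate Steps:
$E{\left(v,p \right)} = 7$ ($E{\left(v,p \right)} = 4 - -3 = 4 + 3 = 7$)
$O = 7$
$J{\left(X \right)} = \frac{1}{7 - 6 X}$ ($J{\left(X \right)} = \frac{1}{\left(X + X\right) \left(-3\right) + 7} = \frac{1}{2 X \left(-3\right) + 7} = \frac{1}{- 6 X + 7} = \frac{1}{7 - 6 X}$)
$\left(-109 + J{\left(-1 \right)}\right) 20 = \left(-109 - \frac{1}{-7 + 6 \left(-1\right)}\right) 20 = \left(-109 - \frac{1}{-7 - 6}\right) 20 = \left(-109 - \frac{1}{-13}\right) 20 = \left(-109 - - \frac{1}{13}\right) 20 = \left(-109 + \frac{1}{13}\right) 20 = \left(- \frac{1416}{13}\right) 20 = - \frac{28320}{13}$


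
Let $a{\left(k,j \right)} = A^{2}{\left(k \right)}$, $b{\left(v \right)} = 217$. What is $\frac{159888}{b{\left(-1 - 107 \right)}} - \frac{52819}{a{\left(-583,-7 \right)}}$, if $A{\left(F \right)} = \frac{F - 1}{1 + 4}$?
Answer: $\frac{54244218653}{74009152} \approx 732.94$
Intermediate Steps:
$A{\left(F \right)} = - \frac{1}{5} + \frac{F}{5}$ ($A{\left(F \right)} = \frac{-1 + F}{5} = \left(-1 + F\right) \frac{1}{5} = - \frac{1}{5} + \frac{F}{5}$)
$a{\left(k,j \right)} = \left(- \frac{1}{5} + \frac{k}{5}\right)^{2}$
$\frac{159888}{b{\left(-1 - 107 \right)}} - \frac{52819}{a{\left(-583,-7 \right)}} = \frac{159888}{217} - \frac{52819}{\frac{1}{25} \left(-1 - 583\right)^{2}} = 159888 \cdot \frac{1}{217} - \frac{52819}{\frac{1}{25} \left(-584\right)^{2}} = \frac{159888}{217} - \frac{52819}{\frac{1}{25} \cdot 341056} = \frac{159888}{217} - \frac{52819}{\frac{341056}{25}} = \frac{159888}{217} - \frac{1320475}{341056} = \frac{54244218653}{74009152}$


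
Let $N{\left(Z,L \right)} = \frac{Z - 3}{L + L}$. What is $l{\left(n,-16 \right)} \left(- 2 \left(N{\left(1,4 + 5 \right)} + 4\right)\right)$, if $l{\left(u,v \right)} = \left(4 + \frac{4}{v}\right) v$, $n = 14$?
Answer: $\frac{1400}{3} \approx 466.67$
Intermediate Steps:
$N{\left(Z,L \right)} = \frac{-3 + Z}{2 L}$
$l{\left(u,v \right)} = v \left(4 + \frac{4}{v}\right)$
$l{\left(n,-16 \right)} \left(- 2 \left(N{\left(1,4 + 5 \right)} + 4\right)\right) = \left(4 + 4 \left(-16\right)\right) \left(- 2 \left(\frac{-3 + 1}{2 \left(4 + 5\right)} + 4\right)\right) = \left(4 - 64\right) \left(- 2 \left(\frac{1}{2} \cdot \frac{1}{9} \left(-2\right) + 4\right)\right) = - 60 \left(- 2 \left(\frac{1}{2} \cdot \frac{1}{9} \left(-2\right) + 4\right)\right) = - 60 \left(- 2 \left(- \frac{1}{9} + 4\right)\right) = - 60 \left(\left(-2\right) \frac{35}{9}\right) = \left(-60\right) \left(- \frac{70}{9}\right) = \frac{1400}{3}$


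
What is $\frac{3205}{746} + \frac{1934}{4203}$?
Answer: $\frac{14913379}{3135438} \approx 4.7564$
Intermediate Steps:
$\frac{3205}{746} + \frac{1934}{4203} = \frac{14913379}{3135438}$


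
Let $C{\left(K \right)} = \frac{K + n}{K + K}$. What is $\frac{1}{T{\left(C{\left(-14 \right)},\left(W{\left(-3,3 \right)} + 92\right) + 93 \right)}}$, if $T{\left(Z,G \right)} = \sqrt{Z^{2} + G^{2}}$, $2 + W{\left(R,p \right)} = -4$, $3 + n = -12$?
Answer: $\frac{28 \sqrt{25120985}}{25120985} \approx 0.0055865$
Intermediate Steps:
$n = -15$ ($n = -3 - 12 = -15$)
$W{\left(R,p \right)} = -6$ ($W{\left(R,p \right)} = -2 - 4 = -6$)
$C{\left(K \right)} = \frac{-15 + K}{2 K}$ ($C{\left(K \right)} = \frac{K - 15}{K + K} = \frac{-15 + K}{2 K}$)
$T{\left(Z,G \right)} = \sqrt{G^{2} + Z^{2}}$
$\frac{1}{T{\left(C{\left(-14 \right)},\left(W{\left(-3,3 \right)} + 92\right) + 93 \right)}} = \frac{1}{\sqrt{\left(\left(-6 + 92\right) + 93\right)^{2} + \left(\frac{-15 - 14}{2 \left(-14\right)}\right)^{2}}} = \frac{1}{\sqrt{\left(86 + 93\right)^{2} + \left(\frac{1}{2} \left(- \frac{1}{14}\right) \left(-29\right)\right)^{2}}} = \frac{1}{\sqrt{179^{2} + \left(\frac{29}{28}\right)^{2}}} = \frac{1}{\sqrt{32041 + \frac{841}{784}}} = \frac{1}{\sqrt{\frac{25120985}{784}}} = \frac{1}{\frac{1}{28} \sqrt{25120985}} = \frac{28 \sqrt{25120985}}{25120985}$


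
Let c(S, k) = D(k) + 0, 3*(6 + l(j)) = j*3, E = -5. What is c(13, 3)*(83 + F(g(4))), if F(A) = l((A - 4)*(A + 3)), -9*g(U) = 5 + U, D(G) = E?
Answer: -335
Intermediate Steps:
D(G) = -5
g(U) = -5/9 - U/9 (g(U) = -(5 + U)/9 = -5/9 - U/9)
l(j) = -6 + j (l(j) = -6 + (j*3)/3 = -6 + (3*j)/3 = -6 + j)
c(S, k) = -5 (c(S, k) = -5 + 0 = -5)
F(A) = -6 + (-4 + A)*(3 + A) (F(A) = -6 + (A - 4)*(A + 3) = -6 + (-4 + A)*(3 + A))
c(13, 3)*(83 + F(g(4))) = -5*(83 + (-18 + (-5/9 - ⅑*4)² - (-5/9 - ⅑*4))) = -5*(83 + (-18 + (-5/9 - 4/9)² - (-5/9 - 4/9))) = -5*(83 + (-18 + (-1)² - 1*(-1))) = -5*(83 + (-18 + 1 + 1)) = -5*(83 - 16) = -5*67 = -335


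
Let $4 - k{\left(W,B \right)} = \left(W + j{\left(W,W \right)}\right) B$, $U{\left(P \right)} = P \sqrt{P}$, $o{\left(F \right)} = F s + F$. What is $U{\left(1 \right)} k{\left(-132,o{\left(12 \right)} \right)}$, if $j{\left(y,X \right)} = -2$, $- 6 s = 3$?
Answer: $808$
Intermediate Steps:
$s = - \frac{1}{2}$ ($s = \left(- \frac{1}{6}\right) 3 = - \frac{1}{2} \approx -0.5$)
$o{\left(F \right)} = \frac{F}{2}$ ($o{\left(F \right)} = F \left(- \frac{1}{2}\right) + F = - \frac{F}{2} + F = \frac{F}{2}$)
$U{\left(P \right)} = P^{\frac{3}{2}}$
$k{\left(W,B \right)} = 4 - B \left(-2 + W\right)$ ($k{\left(W,B \right)} = 4 - \left(W - 2\right) B = 4 - \left(-2 + W\right) B = 4 - B \left(-2 + W\right)$)
$U{\left(1 \right)} k{\left(-132,o{\left(12 \right)} \right)} = 1^{\frac{3}{2}} \left(4 + 2 \cdot \frac{1}{2} \cdot 12 - \frac{1}{2} \cdot 12 \left(-132\right)\right) = 1 \left(4 + 2 \cdot 6 - 6 \left(-132\right)\right) = 1 \left(4 + 12 + 792\right) = 1 \cdot 808 = 808$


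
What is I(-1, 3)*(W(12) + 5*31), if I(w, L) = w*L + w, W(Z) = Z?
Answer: -668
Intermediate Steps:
I(w, L) = w + L*w (I(w, L) = L*w + w = w + L*w)
I(-1, 3)*(W(12) + 5*31) = (-(1 + 3))*(12 + 5*31) = (-1*4)*(12 + 155) = -4*167 = -668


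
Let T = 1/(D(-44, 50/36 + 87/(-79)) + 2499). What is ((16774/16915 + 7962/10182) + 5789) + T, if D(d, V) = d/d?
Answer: 83111374929951/14352377500 ≈ 5790.8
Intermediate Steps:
D(d, V) = 1
T = 1/2500 (T = 1/(1 + 2499) = 1/2500 ≈ 0.00040000)
((16774/16915 + 7962/10182) + 5789) + T = ((16774/16915 + 7962/10182) + 5789) + 1/2500 = ((16774*(1/16915) + 7962*(1/10182)) + 5789) + 1/2500 = ((16774/16915 + 1327/1697) + 5789) + 1/2500 = (50911683/28704755 + 5789) + 1/2500 = 166222738378/28704755 + 1/2500 = 83111374929951/14352377500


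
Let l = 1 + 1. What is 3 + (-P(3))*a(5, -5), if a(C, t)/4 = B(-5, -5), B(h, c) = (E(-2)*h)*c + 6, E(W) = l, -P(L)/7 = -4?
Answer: -6269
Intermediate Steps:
P(L) = 28 (P(L) = -7*(-4) = 28)
l = 2
E(W) = 2
B(h, c) = 6 + 2*c*h (B(h, c) = (2*h)*c + 6 = 2*c*h + 6 = 6 + 2*c*h)
a(C, t) = 224 (a(C, t) = 4*(6 + 2*(-5)*(-5)) = 4*(6 + 50) = 4*56 = 224)
3 + (-P(3))*a(5, -5) = 3 - 1*28*224 = 3 - 28*224 = 3 - 6272 = -6269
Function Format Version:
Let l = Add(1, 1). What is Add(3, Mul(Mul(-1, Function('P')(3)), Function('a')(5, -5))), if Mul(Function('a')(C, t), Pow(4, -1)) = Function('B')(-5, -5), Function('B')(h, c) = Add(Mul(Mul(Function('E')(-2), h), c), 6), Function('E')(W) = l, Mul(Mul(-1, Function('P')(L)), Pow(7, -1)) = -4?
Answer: -6269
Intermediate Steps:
Function('P')(L) = 28 (Function('P')(L) = Mul(-7, -4) = 28)
l = 2
Function('E')(W) = 2
Function('B')(h, c) = Add(6, Mul(2, c, h)) (Function('B')(h, c) = Add(Mul(Mul(2, h), c), 6) = Add(Mul(2, c, h), 6) = Add(6, Mul(2, c, h)))
Function('a')(C, t) = 224 (Function('a')(C, t) = Mul(4, Add(6, Mul(2, -5, -5))) = Mul(4, Add(6, 50)) = Mul(4, 56) = 224)
Add(3, Mul(Mul(-1, Function('P')(3)), Function('a')(5, -5))) = Add(3, Mul(Mul(-1, 28), 224)) = Add(3, Mul(-28, 224)) = Add(3, -6272) = -6269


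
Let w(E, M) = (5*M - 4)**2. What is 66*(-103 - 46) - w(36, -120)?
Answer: -374650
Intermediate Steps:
w(E, M) = (-4 + 5*M)**2
66*(-103 - 46) - w(36, -120) = 66*(-103 - 46) - (-4 + 5*(-120))**2 = 66*(-149) - (-4 - 600)**2 = -9834 - 1*(-604)**2 = -9834 - 1*364816 = -9834 - 364816 = -374650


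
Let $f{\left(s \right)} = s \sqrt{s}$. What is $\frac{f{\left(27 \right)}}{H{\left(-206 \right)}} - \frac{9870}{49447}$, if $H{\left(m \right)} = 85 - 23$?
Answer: $- \frac{9870}{49447} + \frac{81 \sqrt{3}}{62} \approx 2.0632$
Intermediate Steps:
$f{\left(s \right)} = s^{\frac{3}{2}}$
$H{\left(m \right)} = 62$ ($H{\left(m \right)} = 85 - 23 = 62$)
$\frac{f{\left(27 \right)}}{H{\left(-206 \right)}} - \frac{9870}{49447} = \frac{27^{\frac{3}{2}}}{62} - \frac{9870}{49447} = 81 \sqrt{3} \cdot \frac{1}{62} - \frac{9870}{49447} = \frac{81 \sqrt{3}}{62} - \frac{9870}{49447} = - \frac{9870}{49447} + \frac{81 \sqrt{3}}{62}$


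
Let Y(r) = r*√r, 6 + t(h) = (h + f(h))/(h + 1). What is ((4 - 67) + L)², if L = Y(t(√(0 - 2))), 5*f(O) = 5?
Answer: 3844 + 630*I*√5 ≈ 3844.0 + 1408.7*I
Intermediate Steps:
f(O) = 1 (f(O) = (⅕)*5 = 1)
t(h) = -5 (t(h) = -6 + (h + 1)/(h + 1) = -6 + (1 + h)/(1 + h) = -6 + 1 = -5)
Y(r) = r^(3/2)
L = -5*I*√5 (L = (-5)^(3/2) = -5*I*√5 ≈ -11.18*I)
((4 - 67) + L)² = ((4 - 67) - 5*I*√5)² = (-63 - 5*I*√5)²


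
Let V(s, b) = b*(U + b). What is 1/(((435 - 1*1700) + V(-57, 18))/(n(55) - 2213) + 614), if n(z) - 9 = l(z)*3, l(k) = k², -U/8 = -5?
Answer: 6871/4218573 ≈ 0.0016287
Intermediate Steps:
U = 40 (U = -8*(-5) = 40)
n(z) = 9 + 3*z² (n(z) = 9 + z²*3 = 9 + 3*z²)
V(s, b) = b*(40 + b)
1/(((435 - 1*1700) + V(-57, 18))/(n(55) - 2213) + 614) = 1/(((435 - 1*1700) + 18*(40 + 18))/((9 + 3*55²) - 2213) + 614) = 1/(((435 - 1700) + 18*58)/((9 + 3*3025) - 2213) + 614) = 1/((-1265 + 1044)/((9 + 9075) - 2213) + 614) = 1/(-221/(9084 - 2213) + 614) = 1/(-221/6871 + 614) = 1/(4218573/6871) = 6871/4218573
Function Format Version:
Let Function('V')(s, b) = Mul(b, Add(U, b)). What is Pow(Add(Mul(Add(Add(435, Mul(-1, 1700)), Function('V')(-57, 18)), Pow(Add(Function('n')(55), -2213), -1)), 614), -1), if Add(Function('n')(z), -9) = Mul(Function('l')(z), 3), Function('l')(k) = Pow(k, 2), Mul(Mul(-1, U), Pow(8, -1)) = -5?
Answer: Rational(6871, 4218573) ≈ 0.0016287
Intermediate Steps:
U = 40 (U = Mul(-8, -5) = 40)
Function('n')(z) = Add(9, Mul(3, Pow(z, 2))) (Function('n')(z) = Add(9, Mul(Pow(z, 2), 3)) = Add(9, Mul(3, Pow(z, 2))))
Function('V')(s, b) = Mul(b, Add(40, b))
Pow(Add(Mul(Add(Add(435, Mul(-1, 1700)), Function('V')(-57, 18)), Pow(Add(Function('n')(55), -2213), -1)), 614), -1) = Pow(Add(Mul(Add(Add(435, Mul(-1, 1700)), Mul(18, Add(40, 18))), Pow(Add(Add(9, Mul(3, Pow(55, 2))), -2213), -1)), 614), -1) = Pow(Add(Mul(Add(Add(435, -1700), Mul(18, 58)), Pow(Add(Add(9, Mul(3, 3025)), -2213), -1)), 614), -1) = Pow(Add(Mul(Add(-1265, 1044), Pow(Add(Add(9, 9075), -2213), -1)), 614), -1) = Pow(Add(Mul(-221, Pow(Add(9084, -2213), -1)), 614), -1) = Pow(Add(Mul(-221, Pow(6871, -1)), 614), -1) = Pow(Add(Mul(-221, Rational(1, 6871)), 614), -1) = Pow(Add(Rational(-221, 6871), 614), -1) = Pow(Rational(4218573, 6871), -1) = Rational(6871, 4218573)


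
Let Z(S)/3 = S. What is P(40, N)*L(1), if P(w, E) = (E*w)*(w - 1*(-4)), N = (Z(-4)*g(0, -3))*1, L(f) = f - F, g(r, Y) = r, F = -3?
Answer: 0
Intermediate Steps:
L(f) = 3 + f (L(f) = f - 1*(-3) = f + 3 = 3 + f)
Z(S) = 3*S
N = 0 (N = ((3*(-4))*0)*1 = -12*0*1 = 0*1 = 0)
P(w, E) = E*w*(4 + w) (P(w, E) = (E*w)*(w + 4) = (E*w)*(4 + w) = E*w*(4 + w))
P(40, N)*L(1) = (0*40*(4 + 40))*(3 + 1) = (0*40*44)*4 = 0*4 = 0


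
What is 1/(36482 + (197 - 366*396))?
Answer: -1/108257 ≈ -9.2373e-6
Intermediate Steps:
1/(36482 + (197 - 366*396)) = 1/(36482 + (197 - 144936)) = 1/(36482 - 144739) = 1/(-108257) = -1/108257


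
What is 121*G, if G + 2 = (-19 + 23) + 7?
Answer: 1089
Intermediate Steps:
G = 9 (G = -2 + ((-19 + 23) + 7) = -2 + (4 + 7) = -2 + 11 = 9)
121*G = 121*9 = 1089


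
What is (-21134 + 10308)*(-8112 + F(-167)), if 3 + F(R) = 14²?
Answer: 85731094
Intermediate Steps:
F(R) = 193 (F(R) = -3 + 14² = -3 + 196 = 193)
(-21134 + 10308)*(-8112 + F(-167)) = (-21134 + 10308)*(-8112 + 193) = -10826*(-7919) = 85731094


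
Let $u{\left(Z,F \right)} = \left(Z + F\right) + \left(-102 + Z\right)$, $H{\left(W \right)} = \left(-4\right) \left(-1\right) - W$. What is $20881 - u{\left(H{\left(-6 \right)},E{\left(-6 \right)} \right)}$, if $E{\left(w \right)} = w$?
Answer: $20969$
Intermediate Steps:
$H{\left(W \right)} = 4 - W$
$u{\left(Z,F \right)} = -102 + F + 2 Z$ ($u{\left(Z,F \right)} = \left(F + Z\right) + \left(-102 + Z\right) = -102 + F + 2 Z$)
$20881 - u{\left(H{\left(-6 \right)},E{\left(-6 \right)} \right)} = 20881 - \left(-102 - 6 + 2 \left(4 - -6\right)\right) = 20881 - \left(-102 - 6 + 2 \left(4 + 6\right)\right) = 20881 - \left(-102 - 6 + 2 \cdot 10\right) = 20881 - \left(-102 - 6 + 20\right) = 20881 - -88 = 20881 + 88 = 20969$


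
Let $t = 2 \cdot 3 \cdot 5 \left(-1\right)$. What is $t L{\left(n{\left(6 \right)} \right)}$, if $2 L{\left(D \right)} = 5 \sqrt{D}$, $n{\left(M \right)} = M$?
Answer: $- 75 \sqrt{6} \approx -183.71$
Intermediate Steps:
$L{\left(D \right)} = \frac{5 \sqrt{D}}{2}$
$t = -30$ ($t = 6 \left(-5\right) = -30$)
$t L{\left(n{\left(6 \right)} \right)} = - 30 \frac{5 \sqrt{6}}{2} = - 75 \sqrt{6}$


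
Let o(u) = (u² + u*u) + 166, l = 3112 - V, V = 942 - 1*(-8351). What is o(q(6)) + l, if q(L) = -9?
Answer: -5853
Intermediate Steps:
V = 9293 (V = 942 + 8351 = 9293)
l = -6181 (l = 3112 - 1*9293 = 3112 - 9293 = -6181)
o(u) = 166 + 2*u² (o(u) = (u² + u²) + 166 = 2*u² + 166 = 166 + 2*u²)
o(q(6)) + l = (166 + 2*(-9)²) - 6181 = (166 + 2*81) - 6181 = (166 + 162) - 6181 = 328 - 6181 = -5853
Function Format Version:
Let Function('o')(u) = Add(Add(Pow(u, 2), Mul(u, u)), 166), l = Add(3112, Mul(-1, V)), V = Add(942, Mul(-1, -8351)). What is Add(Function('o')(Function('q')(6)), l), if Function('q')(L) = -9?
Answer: -5853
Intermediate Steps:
V = 9293 (V = Add(942, 8351) = 9293)
l = -6181 (l = Add(3112, Mul(-1, 9293)) = Add(3112, -9293) = -6181)
Function('o')(u) = Add(166, Mul(2, Pow(u, 2))) (Function('o')(u) = Add(Add(Pow(u, 2), Pow(u, 2)), 166) = Add(Mul(2, Pow(u, 2)), 166) = Add(166, Mul(2, Pow(u, 2))))
Add(Function('o')(Function('q')(6)), l) = Add(Add(166, Mul(2, Pow(-9, 2))), -6181) = Add(Add(166, Mul(2, 81)), -6181) = Add(Add(166, 162), -6181) = Add(328, -6181) = -5853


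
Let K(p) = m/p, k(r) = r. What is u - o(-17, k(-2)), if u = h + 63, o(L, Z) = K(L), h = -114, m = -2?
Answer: -869/17 ≈ -51.118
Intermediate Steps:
K(p) = -2/p
o(L, Z) = -2/L
u = -51 (u = -114 + 63 = -51)
u - o(-17, k(-2)) = -51 - (-2)/(-17) = -51 - (-2)*(-1)/17 = -51 - 1*2/17 = -51 - 2/17 = -869/17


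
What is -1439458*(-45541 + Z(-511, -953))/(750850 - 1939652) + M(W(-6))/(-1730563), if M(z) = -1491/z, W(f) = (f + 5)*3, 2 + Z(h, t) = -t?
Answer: -55538467364887227/1028648377763 ≈ -53992.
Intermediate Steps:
Z(h, t) = -2 - t
W(f) = 15 + 3*f (W(f) = (5 + f)*3 = 15 + 3*f)
-1439458*(-45541 + Z(-511, -953))/(750850 - 1939652) + M(W(-6))/(-1730563) = -1439458*(-45541 + (-2 - 1*(-953)))/(750850 - 1939652) - 1491/(15 + 3*(-6))/(-1730563) = -1439458/((-1188802/(-45541 + (-2 + 953)))) - 1491/(15 - 18)*(-1/1730563) = -1439458/((-1188802/(-45541 + 951))) - 1491/(-3)*(-1/1730563) = -1439458/((-1188802/(-44590))) - 1491*(-⅓)*(-1/1730563) = -1439458/((-1188802*(-1/44590))) + 497*(-1/1730563) = -1439458/594401/22295 - 497/1730563 = -1439458*22295/594401 - 497/1730563 = -32092716110/594401 - 497/1730563 = -55538467364887227/1028648377763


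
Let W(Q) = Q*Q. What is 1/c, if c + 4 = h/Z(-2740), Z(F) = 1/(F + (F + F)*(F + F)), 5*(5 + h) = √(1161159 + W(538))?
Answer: 9383644/3268469232003901691 + 1501383*√1450603/13073876928015606764 ≈ 1.4118e-10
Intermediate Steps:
W(Q) = Q²
h = -5 + √1450603/5 (h = -5 + √(1161159 + 538²)/5 = -5 + √(1161159 + 289444)/5 = -5 + √1450603/5 ≈ 235.88)
Z(F) = 1/(F + 4*F²) (Z(F) = 1/(F + (2*F)*(2*F)) = 1/(F + 4*F²))
c = -150138304 + 6005532*√1450603 (c = -4 + (-5 + √1450603/5)/((1/((-2740)*(1 + 4*(-2740))))) = -4 + (-5 + √1450603/5)/((-1/(2740*(1 - 10960)))) = -4 + (-5 + √1450603/5)/((-1/2740/(-10959))) = -4 + (-5 + √1450603/5)/((-1/2740*(-1/10959))) = -4 + (-5 + √1450603/5)/(1/30027660) = -4 + (-5 + √1450603/5)*30027660 = -4 + (-150138300 + 6005532*√1450603) = -150138304 + 6005532*√1450603 ≈ 7.0830e+9)
1/c = 1/(-150138304 + 6005532*√1450603)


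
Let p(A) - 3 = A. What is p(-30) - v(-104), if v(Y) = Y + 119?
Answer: -42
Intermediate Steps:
v(Y) = 119 + Y
p(A) = 3 + A
p(-30) - v(-104) = (3 - 30) - (119 - 104) = -27 - 1*15 = -27 - 15 = -42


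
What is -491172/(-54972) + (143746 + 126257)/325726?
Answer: 14569174649/1492150806 ≈ 9.7639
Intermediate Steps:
-491172/(-54972) + (143746 + 126257)/325726 = -491172*(-1/54972) + 270003*(1/325726) = 40931/4581 + 270003/325726 = 14569174649/1492150806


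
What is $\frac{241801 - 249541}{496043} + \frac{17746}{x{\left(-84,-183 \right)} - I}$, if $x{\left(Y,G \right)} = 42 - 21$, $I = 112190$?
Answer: $- \frac{9670967138}{55640647267} \approx -0.17381$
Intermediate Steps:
$x{\left(Y,G \right)} = 21$
$\frac{241801 - 249541}{496043} + \frac{17746}{x{\left(-84,-183 \right)} - I} = \frac{241801 - 249541}{496043} + \frac{17746}{21 - 112190} = \left(241801 - 249541\right) \frac{1}{496043} + \frac{17746}{21 - 112190} = \left(-7740\right) \frac{1}{496043} + \frac{17746}{-112169} = - \frac{7740}{496043} + 17746 \left(- \frac{1}{112169}\right) = - \frac{7740}{496043} - \frac{17746}{112169} = - \frac{9670967138}{55640647267}$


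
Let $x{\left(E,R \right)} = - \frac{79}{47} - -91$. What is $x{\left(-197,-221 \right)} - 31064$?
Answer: $- \frac{1455810}{47} \approx -30975.0$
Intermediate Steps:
$x{\left(E,R \right)} = \frac{4198}{47}$ ($x{\left(E,R \right)} = \left(-79\right) \frac{1}{47} + 91 = - \frac{79}{47} + 91 = \frac{4198}{47}$)
$x{\left(-197,-221 \right)} - 31064 = \frac{4198}{47} - 31064 = - \frac{1455810}{47}$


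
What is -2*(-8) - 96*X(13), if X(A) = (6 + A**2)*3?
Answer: -50384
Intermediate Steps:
X(A) = 18 + 3*A**2
-2*(-8) - 96*X(13) = -2*(-8) - 96*(18 + 3*13**2) = 16 - 96*(18 + 3*169) = 16 - 96*(18 + 507) = 16 - 96*525 = 16 - 50400 = -50384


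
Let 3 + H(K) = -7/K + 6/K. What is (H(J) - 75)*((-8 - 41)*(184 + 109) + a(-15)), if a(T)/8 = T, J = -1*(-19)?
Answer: 21469391/19 ≈ 1.1300e+6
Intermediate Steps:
J = 19
H(K) = -3 - 1/K (H(K) = -3 + (-7/K + 6/K) = -3 - 1/K)
a(T) = 8*T
(H(J) - 75)*((-8 - 41)*(184 + 109) + a(-15)) = ((-3 - 1/19) - 75)*((-8 - 41)*(184 + 109) + 8*(-15)) = ((-3 - 1*1/19) - 75)*(-49*293 - 120) = ((-3 - 1/19) - 75)*(-14357 - 120) = (-58/19 - 75)*(-14477) = -1483/19*(-14477) = 21469391/19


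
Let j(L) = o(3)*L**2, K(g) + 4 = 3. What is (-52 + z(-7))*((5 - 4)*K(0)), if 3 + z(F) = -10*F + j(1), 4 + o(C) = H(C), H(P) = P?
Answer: -14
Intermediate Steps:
K(g) = -1 (K(g) = -4 + 3 = -1)
o(C) = -4 + C
j(L) = -L**2 (j(L) = (-4 + 3)*L**2 = -L**2)
z(F) = -4 - 10*F (z(F) = -3 + (-10*F - 1*1**2) = -3 + (-10*F - 1*1) = -3 + (-10*F - 1) = -3 + (-1 - 10*F) = -4 - 10*F)
(-52 + z(-7))*((5 - 4)*K(0)) = (-52 + (-4 - 10*(-7)))*((5 - 4)*(-1)) = (-52 + (-4 + 70))*(1*(-1)) = (-52 + 66)*(-1) = 14*(-1) = -14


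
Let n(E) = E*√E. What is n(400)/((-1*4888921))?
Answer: -8000/4888921 ≈ -0.0016364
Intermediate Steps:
n(E) = E^(3/2)
n(400)/((-1*4888921)) = 400^(3/2)/((-1*4888921)) = 8000/(-4888921) = 8000*(-1/4888921) = -8000/4888921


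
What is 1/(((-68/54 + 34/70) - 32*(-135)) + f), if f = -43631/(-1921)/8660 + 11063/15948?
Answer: 348217662555/1504273409294639 ≈ 0.00023149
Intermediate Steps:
f = 11546146648/16581793455 (f = -43631*(-1/1921)*(1/8660) + 11063*(1/15948) = (43631/1921)*(1/8660) + 11063/15948 = 43631/16635860 + 11063/15948 = 11546146648/16581793455 ≈ 0.69631)
1/(((-68/54 + 34/70) - 32*(-135)) + f) = 1/(((-68/54 + 34/70) - 32*(-135)) + 11546146648/16581793455) = 1/(((-68*1/54 + 34*(1/70)) + 4320) + 11546146648/16581793455) = 1/(((-34/27 + 17/35) + 4320) + 11546146648/16581793455) = 1/((-731/945 + 4320) + 11546146648/16581793455) = 1/(4081669/945 + 11546146648/16581793455) = 1/(1504273409294639/348217662555) = 348217662555/1504273409294639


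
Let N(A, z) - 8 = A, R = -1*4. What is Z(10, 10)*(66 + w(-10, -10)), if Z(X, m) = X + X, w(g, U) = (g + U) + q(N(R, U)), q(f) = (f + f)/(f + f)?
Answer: 940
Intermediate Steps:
R = -4
N(A, z) = 8 + A
q(f) = 1 (q(f) = (2*f)/((2*f)) = (2*f)*(1/(2*f)) = 1)
w(g, U) = 1 + U + g (w(g, U) = (g + U) + 1 = (U + g) + 1 = 1 + U + g)
Z(X, m) = 2*X
Z(10, 10)*(66 + w(-10, -10)) = (2*10)*(66 + (1 - 10 - 10)) = 20*(66 - 19) = 20*47 = 940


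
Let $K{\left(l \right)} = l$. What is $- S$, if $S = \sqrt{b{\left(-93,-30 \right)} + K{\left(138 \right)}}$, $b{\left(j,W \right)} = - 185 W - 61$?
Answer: $- \sqrt{5627} \approx -75.013$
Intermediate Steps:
$b{\left(j,W \right)} = -61 - 185 W$
$S = \sqrt{5627}$ ($S = \sqrt{\left(-61 - -5550\right) + 138} = \sqrt{\left(-61 + 5550\right) + 138} = \sqrt{5489 + 138} = \sqrt{5627} \approx 75.013$)
$- S = - \sqrt{5627}$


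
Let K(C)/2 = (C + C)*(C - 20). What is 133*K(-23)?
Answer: 526148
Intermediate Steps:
K(C) = 4*C*(-20 + C) (K(C) = 2*((C + C)*(C - 20)) = 2*((2*C)*(-20 + C)) = 2*(2*C*(-20 + C)) = 4*C*(-20 + C))
133*K(-23) = 133*(4*(-23)*(-20 - 23)) = 133*(4*(-23)*(-43)) = 133*3956 = 526148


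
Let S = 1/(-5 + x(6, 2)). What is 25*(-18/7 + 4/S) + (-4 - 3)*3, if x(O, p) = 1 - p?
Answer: -4797/7 ≈ -685.29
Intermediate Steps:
S = -⅙ (S = 1/(-5 + (1 - 1*2)) = 1/(-5 + (1 - 2)) = 1/(-5 - 1) = 1/(-6) = -⅙ ≈ -0.16667)
25*(-18/7 + 4/S) + (-4 - 3)*3 = 25*(-18/7 + 4/(-⅙)) + (-4 - 3)*3 = 25*(-18*⅐ + 4*(-6)) - 7*3 = 25*(-18/7 - 24) - 21 = 25*(-186/7) - 21 = -4650/7 - 21 = -4797/7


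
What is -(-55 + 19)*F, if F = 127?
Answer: 4572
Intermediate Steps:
-(-55 + 19)*F = -(-55 + 19)*127 = -(-36)*127 = -1*(-4572) = 4572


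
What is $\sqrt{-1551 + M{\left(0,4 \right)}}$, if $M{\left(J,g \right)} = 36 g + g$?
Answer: $i \sqrt{1403} \approx 37.457 i$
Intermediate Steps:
$M{\left(J,g \right)} = 37 g$
$\sqrt{-1551 + M{\left(0,4 \right)}} = \sqrt{-1551 + 37 \cdot 4} = \sqrt{-1551 + 148} = \sqrt{-1403} = i \sqrt{1403}$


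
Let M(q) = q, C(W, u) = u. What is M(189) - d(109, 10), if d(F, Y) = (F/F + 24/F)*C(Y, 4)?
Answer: 20069/109 ≈ 184.12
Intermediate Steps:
d(F, Y) = 4 + 96/F (d(F, Y) = (F/F + 24/F)*4 = (1 + 24/F)*4 = 4 + 96/F)
M(189) - d(109, 10) = 189 - (4 + 96/109) = 189 - 1*532/109 = 189 - 532/109 = 20069/109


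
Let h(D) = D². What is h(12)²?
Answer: 20736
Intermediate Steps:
h(12)² = (12²)² = 144² = 20736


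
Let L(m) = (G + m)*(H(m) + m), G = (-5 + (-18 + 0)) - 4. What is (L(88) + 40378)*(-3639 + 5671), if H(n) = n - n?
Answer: 92955872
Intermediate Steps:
H(n) = 0
G = -27 (G = (-5 - 18) - 4 = -23 - 4 = -27)
L(m) = m*(-27 + m) (L(m) = (-27 + m)*(0 + m) = (-27 + m)*m = m*(-27 + m))
(L(88) + 40378)*(-3639 + 5671) = (88*(-27 + 88) + 40378)*(-3639 + 5671) = (88*61 + 40378)*2032 = (5368 + 40378)*2032 = 45746*2032 = 92955872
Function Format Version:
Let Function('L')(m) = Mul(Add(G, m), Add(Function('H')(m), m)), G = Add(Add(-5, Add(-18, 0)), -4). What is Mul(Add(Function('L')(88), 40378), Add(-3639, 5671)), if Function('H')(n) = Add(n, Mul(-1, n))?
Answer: 92955872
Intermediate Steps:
Function('H')(n) = 0
G = -27 (G = Add(Add(-5, -18), -4) = Add(-23, -4) = -27)
Function('L')(m) = Mul(m, Add(-27, m)) (Function('L')(m) = Mul(Add(-27, m), Add(0, m)) = Mul(Add(-27, m), m) = Mul(m, Add(-27, m)))
Mul(Add(Function('L')(88), 40378), Add(-3639, 5671)) = Mul(Add(Mul(88, Add(-27, 88)), 40378), Add(-3639, 5671)) = Mul(Add(Mul(88, 61), 40378), 2032) = Mul(Add(5368, 40378), 2032) = Mul(45746, 2032) = 92955872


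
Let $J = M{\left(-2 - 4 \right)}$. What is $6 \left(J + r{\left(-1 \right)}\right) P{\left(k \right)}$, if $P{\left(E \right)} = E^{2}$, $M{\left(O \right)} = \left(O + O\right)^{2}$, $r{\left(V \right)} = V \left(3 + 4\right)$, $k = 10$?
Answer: $82200$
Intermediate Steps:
$r{\left(V \right)} = 7 V$ ($r{\left(V \right)} = V 7 = 7 V$)
$M{\left(O \right)} = 4 O^{2}$ ($M{\left(O \right)} = \left(2 O\right)^{2} = 4 O^{2}$)
$J = 144$ ($J = 4 \left(-2 - 4\right)^{2} = 4 \left(-6\right)^{2} = 4 \cdot 36 = 144$)
$6 \left(J + r{\left(-1 \right)}\right) P{\left(k \right)} = 6 \left(144 + 7 \left(-1\right)\right) 10^{2} = 6 \left(144 - 7\right) 100 = 6 \cdot 137 \cdot 100 = 822 \cdot 100 = 82200$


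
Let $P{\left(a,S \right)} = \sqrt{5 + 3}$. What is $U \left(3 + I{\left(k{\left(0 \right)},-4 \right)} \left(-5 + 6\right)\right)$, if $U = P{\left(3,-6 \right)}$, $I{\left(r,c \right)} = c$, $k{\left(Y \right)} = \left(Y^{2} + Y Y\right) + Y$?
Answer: $- 2 \sqrt{2} \approx -2.8284$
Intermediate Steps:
$k{\left(Y \right)} = Y + 2 Y^{2}$ ($k{\left(Y \right)} = \left(Y^{2} + Y^{2}\right) + Y = 2 Y^{2} + Y = Y + 2 Y^{2}$)
$P{\left(a,S \right)} = 2 \sqrt{2}$ ($P{\left(a,S \right)} = \sqrt{8} = 2 \sqrt{2}$)
$U = 2 \sqrt{2} \approx 2.8284$
$U \left(3 + I{\left(k{\left(0 \right)},-4 \right)} \left(-5 + 6\right)\right) = 2 \sqrt{2} \left(3 - 4 \left(-5 + 6\right)\right) = 2 \sqrt{2} \left(3 - 4\right) = 2 \sqrt{2} \left(-1\right) = - 2 \sqrt{2}$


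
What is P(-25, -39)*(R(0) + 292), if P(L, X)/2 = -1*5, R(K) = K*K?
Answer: -2920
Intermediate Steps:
R(K) = K²
P(L, X) = -10 (P(L, X) = 2*(-1*5) = 2*(-5) = -10)
P(-25, -39)*(R(0) + 292) = -10*(0² + 292) = -10*(0 + 292) = -10*292 = -2920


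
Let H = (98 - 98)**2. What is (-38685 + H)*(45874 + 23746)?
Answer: -2693249700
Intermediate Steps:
H = 0 (H = 0**2 = 0)
(-38685 + H)*(45874 + 23746) = (-38685 + 0)*(45874 + 23746) = -38685*69620 = -2693249700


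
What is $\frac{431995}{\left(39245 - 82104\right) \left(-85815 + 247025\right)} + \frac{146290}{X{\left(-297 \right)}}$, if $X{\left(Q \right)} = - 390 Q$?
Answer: $\frac{20214227395645}{16006082966874} \approx 1.2629$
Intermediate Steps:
$\frac{431995}{\left(39245 - 82104\right) \left(-85815 + 247025\right)} + \frac{146290}{X{\left(-297 \right)}} = \frac{431995}{\left(39245 - 82104\right) \left(-85815 + 247025\right)} + \frac{146290}{\left(-390\right) \left(-297\right)} = \frac{431995}{\left(-42859\right) 161210} + \frac{146290}{115830} = \frac{431995}{-6909299390} + 146290 \cdot \frac{1}{115830} = 431995 \left(- \frac{1}{6909299390}\right) + \frac{14629}{11583} = - \frac{86399}{1381859878} + \frac{14629}{11583} = \frac{20214227395645}{16006082966874}$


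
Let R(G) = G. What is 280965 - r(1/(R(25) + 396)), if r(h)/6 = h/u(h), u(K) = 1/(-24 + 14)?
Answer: 118286325/421 ≈ 2.8097e+5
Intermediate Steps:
u(K) = -⅒ (u(K) = 1/(-10) = -⅒)
r(h) = -60*h (r(h) = 6*(h/(-⅒)) = 6*(h*(-10)) = 6*(-10*h) = -60*h)
280965 - r(1/(R(25) + 396)) = 280965 - (-60)/(25 + 396) = 280965 - (-60)/421 = 280965 - 1*(-60/421) = 280965 + 60/421 = 118286325/421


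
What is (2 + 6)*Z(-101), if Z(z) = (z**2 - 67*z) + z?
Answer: 134936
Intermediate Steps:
Z(z) = z**2 - 66*z
(2 + 6)*Z(-101) = (2 + 6)*(-101*(-66 - 101)) = 8*(-101*(-167)) = 8*16867 = 134936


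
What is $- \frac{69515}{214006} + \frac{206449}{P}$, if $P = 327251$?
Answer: $\frac{21432471429}{70033677506} \approx 0.30603$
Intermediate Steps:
$- \frac{69515}{214006} + \frac{206449}{P} = - \frac{69515}{214006} + \frac{206449}{327251} = \frac{21432471429}{70033677506}$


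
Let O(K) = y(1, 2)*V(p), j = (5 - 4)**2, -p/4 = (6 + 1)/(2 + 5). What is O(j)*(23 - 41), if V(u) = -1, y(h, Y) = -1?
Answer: -18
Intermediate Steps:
p = -4 (p = -4*(6 + 1)/(2 + 5) = -28/7 = -4*1 = -4)
j = 1 (j = 1**2 = 1)
O(K) = 1 (O(K) = -1*(-1) = 1)
O(j)*(23 - 41) = 1*(23 - 41) = 1*(-18) = -18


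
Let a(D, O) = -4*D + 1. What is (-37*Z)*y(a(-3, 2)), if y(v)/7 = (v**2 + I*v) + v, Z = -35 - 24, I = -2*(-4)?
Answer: 4370366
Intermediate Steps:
I = 8
a(D, O) = 1 - 4*D
Z = -59
y(v) = 7*v**2 + 63*v (y(v) = 7*((v**2 + 8*v) + v) = 7*(v**2 + 9*v) = 7*v**2 + 63*v)
(-37*Z)*y(a(-3, 2)) = (-37*(-59))*(7*(1 - 4*(-3))*(9 + (1 - 4*(-3)))) = 2183*(7*(1 + 12)*(9 + (1 + 12))) = 2183*(7*13*(9 + 13)) = 2183*(7*13*22) = 2183*2002 = 4370366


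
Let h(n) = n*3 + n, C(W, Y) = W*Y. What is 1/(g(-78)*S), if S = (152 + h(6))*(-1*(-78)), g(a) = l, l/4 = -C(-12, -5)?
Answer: -1/3294720 ≈ -3.0352e-7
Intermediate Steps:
h(n) = 4*n (h(n) = 3*n + n = 4*n)
l = -240 (l = 4*(-(-12)*(-5)) = 4*(-1*60) = 4*(-60) = -240)
g(a) = -240
S = 13728 (S = (152 + 4*6)*(-1*(-78)) = (152 + 24)*78 = 176*78 = 13728)
1/(g(-78)*S) = 1/(-240*13728) = -1/240*1/13728 = -1/3294720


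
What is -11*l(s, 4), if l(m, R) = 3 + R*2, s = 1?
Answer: -121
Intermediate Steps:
l(m, R) = 3 + 2*R
-11*l(s, 4) = -11*(3 + 2*4) = -11*(3 + 8) = -11*11 = -121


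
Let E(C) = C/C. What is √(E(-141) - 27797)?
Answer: 2*I*√6949 ≈ 166.72*I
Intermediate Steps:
E(C) = 1
√(E(-141) - 27797) = √(1 - 27797) = √(-27796) = 2*I*√6949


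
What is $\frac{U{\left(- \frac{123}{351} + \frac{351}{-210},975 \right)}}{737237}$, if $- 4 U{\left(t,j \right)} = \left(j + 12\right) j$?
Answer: $- \frac{962325}{2948948} \approx -0.32633$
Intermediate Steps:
$U{\left(t,j \right)} = - \frac{j \left(12 + j\right)}{4}$ ($U{\left(t,j \right)} = - \frac{\left(j + 12\right) j}{4} = - \frac{\left(12 + j\right) j}{4} = - \frac{j \left(12 + j\right)}{4}$)
$\frac{U{\left(- \frac{123}{351} + \frac{351}{-210},975 \right)}}{737237} = \frac{\left(- \frac{1}{4}\right) 975 \left(12 + 975\right)}{737237} = \left(- \frac{1}{4}\right) 975 \cdot 987 \cdot \frac{1}{737237} = \left(- \frac{962325}{4}\right) \frac{1}{737237} = - \frac{962325}{2948948}$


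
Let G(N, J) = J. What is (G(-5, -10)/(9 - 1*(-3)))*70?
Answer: -175/3 ≈ -58.333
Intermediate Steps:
(G(-5, -10)/(9 - 1*(-3)))*70 = -10/(9 - 1*(-3))*70 = -10/(9 + 3)*70 = -10/12*70 = -10*1/12*70 = -⅚*70 = -175/3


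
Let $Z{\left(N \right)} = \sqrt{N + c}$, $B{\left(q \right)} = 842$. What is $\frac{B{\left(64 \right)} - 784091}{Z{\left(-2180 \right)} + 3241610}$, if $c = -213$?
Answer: $- \frac{846329263630}{3502678464831} + \frac{261083 i \sqrt{2393}}{3502678464831} \approx -0.24162 + 3.6463 \cdot 10^{-6} i$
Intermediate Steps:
$Z{\left(N \right)} = \sqrt{-213 + N}$ ($Z{\left(N \right)} = \sqrt{N - 213} = \sqrt{-213 + N}$)
$\frac{B{\left(64 \right)} - 784091}{Z{\left(-2180 \right)} + 3241610} = \frac{842 - 784091}{\sqrt{-213 - 2180} + 3241610} = - \frac{783249}{\sqrt{-2393} + 3241610} = - \frac{783249}{i \sqrt{2393} + 3241610} = - \frac{783249}{3241610 + i \sqrt{2393}}$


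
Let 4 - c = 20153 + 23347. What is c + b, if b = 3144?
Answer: -40352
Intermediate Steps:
c = -43496 (c = 4 - (20153 + 23347) = 4 - 1*43500 = 4 - 43500 = -43496)
c + b = -43496 + 3144 = -40352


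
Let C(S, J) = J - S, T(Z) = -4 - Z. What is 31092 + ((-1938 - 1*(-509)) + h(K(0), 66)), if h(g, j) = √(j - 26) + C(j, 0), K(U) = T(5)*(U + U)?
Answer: 29597 + 2*√10 ≈ 29603.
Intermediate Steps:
K(U) = -18*U (K(U) = (-4 - 1*5)*(U + U) = (-4 - 5)*(2*U) = -18*U)
h(g, j) = √(-26 + j) - j (h(g, j) = √(j - 26) + (0 - j) = √(-26 + j) - j)
31092 + ((-1938 - 1*(-509)) + h(K(0), 66)) = 31092 + ((-1938 - 1*(-509)) + (√(-26 + 66) - 1*66)) = 31092 + ((-1938 + 509) + (√40 - 66)) = 31092 + (-1429 + (2*√10 - 66)) = 31092 + (-1429 + (-66 + 2*√10)) = 31092 + (-1495 + 2*√10) = 29597 + 2*√10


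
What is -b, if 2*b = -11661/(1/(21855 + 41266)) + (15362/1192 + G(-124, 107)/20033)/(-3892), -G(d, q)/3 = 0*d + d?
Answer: 34203830715399749921/92938375712 ≈ 3.6803e+8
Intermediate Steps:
G(d, q) = -3*d (G(d, q) = -3*(0*d + d) = -3*(0 + d) = -3*d)
b = -34203830715399749921/92938375712 (b = (-11661/(1/(21855 + 41266)) + (15362/1192 - 3*(-124)/20033)/(-3892))/2 = (-11661/(1/63121) + (15362*(1/1192) + 372*(1/20033))*(-1/3892))/2 = (-11661/1/63121 + (7681/596 + 372/20033)*(-1/3892))/2 = (-11661*63121 + (154095185/11939668)*(-1/3892))/2 = (-736053981 - 154095185/46469187856)/2 = (½)*(-34203830715399749921/46469187856) = -34203830715399749921/92938375712 ≈ -3.6803e+8)
-b = -1*(-34203830715399749921/92938375712) = 34203830715399749921/92938375712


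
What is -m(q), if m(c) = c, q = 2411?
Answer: -2411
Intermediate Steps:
-m(q) = -1*2411 = -2411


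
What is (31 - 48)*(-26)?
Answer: 442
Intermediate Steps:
(31 - 48)*(-26) = -17*(-26) = 442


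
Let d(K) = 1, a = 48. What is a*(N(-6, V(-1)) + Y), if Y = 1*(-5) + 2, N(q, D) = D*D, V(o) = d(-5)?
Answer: -96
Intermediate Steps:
V(o) = 1
N(q, D) = D**2
Y = -3 (Y = -5 + 2 = -3)
a*(N(-6, V(-1)) + Y) = 48*(1**2 - 3) = 48*(1 - 3) = 48*(-2) = -96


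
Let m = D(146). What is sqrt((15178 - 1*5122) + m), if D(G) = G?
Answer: sqrt(10202) ≈ 101.00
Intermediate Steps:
m = 146
sqrt((15178 - 1*5122) + m) = sqrt((15178 - 1*5122) + 146) = sqrt((15178 - 5122) + 146) = sqrt(10056 + 146) = sqrt(10202)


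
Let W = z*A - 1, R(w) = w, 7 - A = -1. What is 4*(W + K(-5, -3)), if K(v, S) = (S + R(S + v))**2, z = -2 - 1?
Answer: 384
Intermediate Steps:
A = 8 (A = 7 - 1*(-1) = 7 + 1 = 8)
z = -3
W = -25 (W = -3*8 - 1 = -24 - 1 = -25)
K(v, S) = (v + 2*S)**2 (K(v, S) = (S + (S + v))**2 = (v + 2*S)**2)
4*(W + K(-5, -3)) = 4*(-25 + (-5 + 2*(-3))**2) = 4*(-25 + (-5 - 6)**2) = 4*(-25 + (-11)**2) = 4*(-25 + 121) = 4*96 = 384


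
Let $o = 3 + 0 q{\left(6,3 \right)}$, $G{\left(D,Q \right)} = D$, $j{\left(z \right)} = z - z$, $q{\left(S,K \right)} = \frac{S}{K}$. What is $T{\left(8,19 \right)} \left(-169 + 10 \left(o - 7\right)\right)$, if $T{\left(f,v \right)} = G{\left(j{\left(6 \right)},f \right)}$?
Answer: $0$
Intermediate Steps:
$j{\left(z \right)} = 0$
$o = 3$ ($o = 3 + 0 \cdot \frac{6}{3} = 3 + 0 \cdot 6 \cdot \frac{1}{3} = 3 + 0 \cdot 2 = 3 + 0 = 3$)
$T{\left(f,v \right)} = 0$
$T{\left(8,19 \right)} \left(-169 + 10 \left(o - 7\right)\right) = 0 \left(-169 + 10 \left(3 - 7\right)\right) = 0 \left(-169 + 10 \left(-4\right)\right) = 0 \left(-169 - 40\right) = 0 \left(-209\right) = 0$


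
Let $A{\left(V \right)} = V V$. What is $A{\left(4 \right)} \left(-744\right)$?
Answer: $-11904$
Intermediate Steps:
$A{\left(V \right)} = V^{2}$
$A{\left(4 \right)} \left(-744\right) = 4^{2} \left(-744\right) = 16 \left(-744\right) = -11904$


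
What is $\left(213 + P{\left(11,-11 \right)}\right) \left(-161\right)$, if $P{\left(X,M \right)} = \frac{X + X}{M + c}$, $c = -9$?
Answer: $- \frac{341159}{10} \approx -34116.0$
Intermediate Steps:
$P{\left(X,M \right)} = \frac{2 X}{-9 + M}$ ($P{\left(X,M \right)} = \frac{X + X}{M - 9} = \frac{2 X}{-9 + M}$)
$\left(213 + P{\left(11,-11 \right)}\right) \left(-161\right) = \left(213 + 2 \cdot 11 \frac{1}{-9 - 11}\right) \left(-161\right) = \left(213 + 2 \cdot 11 \frac{1}{-20}\right) \left(-161\right) = \left(213 + 2 \cdot 11 \left(- \frac{1}{20}\right)\right) \left(-161\right) = \left(213 - \frac{11}{10}\right) \left(-161\right) = \frac{2119}{10} \left(-161\right) = - \frac{341159}{10}$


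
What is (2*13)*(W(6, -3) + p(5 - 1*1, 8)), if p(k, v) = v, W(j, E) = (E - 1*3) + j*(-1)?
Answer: -104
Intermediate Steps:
W(j, E) = -3 + E - j (W(j, E) = (E - 3) - j = (-3 + E) - j = -3 + E - j)
(2*13)*(W(6, -3) + p(5 - 1*1, 8)) = (2*13)*((-3 - 3 - 1*6) + 8) = 26*((-3 - 3 - 6) + 8) = 26*(-12 + 8) = 26*(-4) = -104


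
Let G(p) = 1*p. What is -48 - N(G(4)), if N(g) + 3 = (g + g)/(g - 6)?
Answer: -41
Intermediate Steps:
G(p) = p
N(g) = -3 + 2*g/(-6 + g) (N(g) = -3 + (g + g)/(g - 6) = -3 + (2*g)/(-6 + g) = -3 + 2*g/(-6 + g))
-48 - N(G(4)) = -48 - (18 - 1*4)/(-6 + 4) = -48 - (18 - 4)/(-2) = -48 - (-1)*14/2 = -48 - 1*(-7) = -48 + 7 = -41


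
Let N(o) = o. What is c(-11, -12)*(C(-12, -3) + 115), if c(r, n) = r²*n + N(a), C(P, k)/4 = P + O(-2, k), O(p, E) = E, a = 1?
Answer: -79805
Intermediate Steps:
C(P, k) = 4*P + 4*k (C(P, k) = 4*(P + k) = 4*P + 4*k)
c(r, n) = 1 + n*r² (c(r, n) = r²*n + 1 = n*r² + 1 = 1 + n*r²)
c(-11, -12)*(C(-12, -3) + 115) = (1 - 12*(-11)²)*((4*(-12) + 4*(-3)) + 115) = (1 - 12*121)*((-48 - 12) + 115) = (1 - 1452)*(-60 + 115) = -1451*55 = -79805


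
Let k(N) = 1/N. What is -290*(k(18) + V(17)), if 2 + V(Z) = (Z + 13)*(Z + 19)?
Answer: -2813725/9 ≈ -3.1264e+5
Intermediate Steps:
V(Z) = -2 + (13 + Z)*(19 + Z) (V(Z) = -2 + (Z + 13)*(Z + 19) = -2 + (13 + Z)*(19 + Z))
-290*(k(18) + V(17)) = -290*(1/18 + (245 + 17² + 32*17)) = -290*(1/18 + (245 + 289 + 544)) = -290*(1/18 + 1078) = -290*19405/18 = -2813725/9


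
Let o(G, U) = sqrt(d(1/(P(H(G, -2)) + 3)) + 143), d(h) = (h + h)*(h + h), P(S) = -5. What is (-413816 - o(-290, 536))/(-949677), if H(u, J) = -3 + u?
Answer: 413828/949677 ≈ 0.43576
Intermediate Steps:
d(h) = 4*h**2 (d(h) = (2*h)*(2*h) = 4*h**2)
o(G, U) = 12 (o(G, U) = sqrt(4*(1/(-5 + 3))**2 + 143) = sqrt(4*(1/(-2))**2 + 143) = sqrt(4*(-1/2)**2 + 143) = sqrt(4*(1/4) + 143) = sqrt(1 + 143) = sqrt(144) = 12)
(-413816 - o(-290, 536))/(-949677) = (-413816 - 1*12)/(-949677) = (-413816 - 12)*(-1/949677) = -413828*(-1/949677) = 413828/949677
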